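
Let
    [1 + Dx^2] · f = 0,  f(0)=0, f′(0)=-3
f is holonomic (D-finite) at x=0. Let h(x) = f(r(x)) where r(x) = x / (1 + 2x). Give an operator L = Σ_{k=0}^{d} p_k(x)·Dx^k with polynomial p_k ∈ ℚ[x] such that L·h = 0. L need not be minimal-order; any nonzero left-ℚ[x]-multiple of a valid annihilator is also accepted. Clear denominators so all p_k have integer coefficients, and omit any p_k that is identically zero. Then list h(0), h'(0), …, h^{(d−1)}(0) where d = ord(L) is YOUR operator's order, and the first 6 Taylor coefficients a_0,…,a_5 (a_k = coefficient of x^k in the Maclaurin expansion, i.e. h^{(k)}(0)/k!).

f: a_k = 0, -3, 0, 1/2, 0, -1/40, …
L₀ from L_f via x↦r, Dx↦r'^{-1}Dx.
L = 1 + (4 + 24·x + 48·x^2 + 32·x^3)·Dx + (1 + 8·x + 24·x^2 + 32·x^3 + 16·x^4)·Dx^2  (order 2).
h: a_k = 0, -3, 6, -23/2, 21, -1441/40, …
ICs: h(0) = 0, h′(0) = -3.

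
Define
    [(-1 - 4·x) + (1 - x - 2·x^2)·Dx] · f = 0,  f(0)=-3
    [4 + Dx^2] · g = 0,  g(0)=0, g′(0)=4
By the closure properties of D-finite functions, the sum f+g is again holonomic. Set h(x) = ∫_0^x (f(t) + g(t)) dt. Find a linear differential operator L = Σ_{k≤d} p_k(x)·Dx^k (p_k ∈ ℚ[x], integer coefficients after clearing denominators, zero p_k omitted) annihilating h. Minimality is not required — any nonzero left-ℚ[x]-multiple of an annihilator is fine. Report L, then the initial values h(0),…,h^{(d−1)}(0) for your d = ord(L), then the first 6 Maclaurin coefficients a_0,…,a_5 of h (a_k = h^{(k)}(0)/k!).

f: a_k = -3, -3, -9, -15, -33, -63, …
g: a_k = 0, 4, 0, -8/3, 0, 8/15, …
Weyl lclm of L_f,L_g ⇒ L₀ (ord ≤ 3).
h=∫h₀ ⇒ L = L₀·Dx.
L = (68 + 304·x + 200·x^2 + 320·x^3 + 160·x^4 + 128·x^5)·Dx + (-20 + 12·x + 24·x^2 + 8·x^3 + 48·x^4 + 96·x^5 + 64·x^6)·Dx^2 + (17 + 76·x + 50·x^2 + 80·x^3 + 40·x^4 + 32·x^5)·Dx^3 + (-5 + 3·x + 6·x^2 + 2·x^3 + 12·x^4 + 24·x^5 + 16·x^6)·Dx^4  (order 4).
h: a_k = 0, -3, 1/2, -3, -53/12, -33/5, …
ICs: h(0) = 0, h′(0) = -3, h′′(0) = 1, h′′′(0) = -18.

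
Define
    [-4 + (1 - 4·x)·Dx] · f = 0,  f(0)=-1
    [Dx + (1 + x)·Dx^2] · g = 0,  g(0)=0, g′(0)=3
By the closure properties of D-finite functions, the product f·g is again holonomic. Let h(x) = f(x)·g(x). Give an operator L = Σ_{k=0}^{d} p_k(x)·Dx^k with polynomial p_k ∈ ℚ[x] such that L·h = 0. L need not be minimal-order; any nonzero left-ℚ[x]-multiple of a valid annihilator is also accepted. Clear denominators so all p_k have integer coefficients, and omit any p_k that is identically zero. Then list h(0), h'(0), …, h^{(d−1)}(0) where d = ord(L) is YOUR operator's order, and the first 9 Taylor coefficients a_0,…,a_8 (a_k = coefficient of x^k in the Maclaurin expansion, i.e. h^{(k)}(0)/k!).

f: a_k = -1, -4, -16, -64, -256, -1024, -4096, -16384, -65536, …
g: a_k = 0, 3, -3/2, 1, -3/4, 3/5, -1/2, 3/7, -3/8, …
Sym-product of L_f,L_g gives L₀ (≤ ord 2).
L = 4 + (7 + 12·x)·Dx + (-1 + 3·x + 4·x^2)·Dx^2  (order 2).
h: a_k = 0, -3, -21/2, -43, -685/4, -3428/5, -27419/10, -383881/35, -12284087/280, …
ICs: h(0) = 0, h′(0) = -3.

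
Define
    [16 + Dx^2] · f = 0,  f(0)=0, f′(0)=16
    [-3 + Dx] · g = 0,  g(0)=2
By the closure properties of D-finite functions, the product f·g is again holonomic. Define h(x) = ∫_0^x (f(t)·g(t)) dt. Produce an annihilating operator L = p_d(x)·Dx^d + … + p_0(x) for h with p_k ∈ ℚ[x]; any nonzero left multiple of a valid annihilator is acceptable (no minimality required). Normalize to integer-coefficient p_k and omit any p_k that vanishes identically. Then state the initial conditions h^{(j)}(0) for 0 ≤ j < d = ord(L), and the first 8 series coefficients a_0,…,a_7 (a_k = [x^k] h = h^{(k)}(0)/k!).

f: a_k = 0, 16, 0, -128/3, 0, 512/15, 0, -4096/315, …
g: a_k = 2, 6, 9, 9, 27/4, 81/20, 81/40, 243/280, …
Sym-product of L_f,L_g gives L₀ (≤ ord 2).
h=∫₀ˣh₀: take L = L₀·Dx.
L = 25·Dx - 6·Dx^2 + Dx^3  (order 3).
h: a_k = 0, 0, 16, 32, 44/3, -112/5, -1558/45, -572/35, …
ICs: h(0) = 0, h′(0) = 0, h′′(0) = 32.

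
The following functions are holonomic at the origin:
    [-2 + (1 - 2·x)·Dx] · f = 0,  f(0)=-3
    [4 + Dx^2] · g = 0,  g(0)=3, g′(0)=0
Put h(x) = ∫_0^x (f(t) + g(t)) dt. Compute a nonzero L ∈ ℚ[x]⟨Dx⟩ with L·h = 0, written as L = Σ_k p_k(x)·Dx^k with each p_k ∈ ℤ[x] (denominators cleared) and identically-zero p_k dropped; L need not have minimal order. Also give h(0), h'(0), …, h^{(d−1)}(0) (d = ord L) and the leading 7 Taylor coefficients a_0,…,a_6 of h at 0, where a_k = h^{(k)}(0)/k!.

f: a_k = -3, -6, -12, -24, -48, -96, -192, …
g: a_k = 3, 0, -6, 0, 2, 0, -4/15, …
L₀ := lclm(L_f,L_g); ord L₀ ≤ 1+2.
h=∫h₀ ⇒ L = L₀·Dx.
L = (56 - 32·x + 32·x^2)·Dx + (-12 + 40·x - 48·x^2 + 32·x^3)·Dx^2 + (14 - 8·x + 8·x^2)·Dx^3 + (-3 + 10·x - 12·x^2 + 8·x^3)·Dx^4  (order 4).
h: a_k = 0, 0, -3, -6, -6, -46/5, -16, …
ICs: h(0) = 0, h′(0) = 0, h′′(0) = -6, h′′′(0) = -36.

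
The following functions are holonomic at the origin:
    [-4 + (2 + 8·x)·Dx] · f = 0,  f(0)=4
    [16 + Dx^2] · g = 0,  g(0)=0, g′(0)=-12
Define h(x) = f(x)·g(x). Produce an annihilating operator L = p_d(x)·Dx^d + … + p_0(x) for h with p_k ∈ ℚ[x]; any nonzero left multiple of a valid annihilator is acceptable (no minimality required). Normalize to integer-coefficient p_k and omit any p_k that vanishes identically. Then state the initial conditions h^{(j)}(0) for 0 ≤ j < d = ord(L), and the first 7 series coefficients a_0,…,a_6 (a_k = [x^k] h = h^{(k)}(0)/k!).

f: a_k = 4, 8, -8, 16, -40, 112, -336, …
g: a_k = 0, -12, 0, 32, 0, -128/5, 0, …
f·g: L₀ = L_f ⊗_s L_g, ord ≤ 1·2.
L = (28 + 128·x + 256·x^2) + (-4 - 16·x)·Dx + (1 + 8·x + 16·x^2)·Dx^2  (order 2).
h: a_k = 0, -48, -96, 224, 64, 608/5, -5184/5, …
ICs: h(0) = 0, h′(0) = -48.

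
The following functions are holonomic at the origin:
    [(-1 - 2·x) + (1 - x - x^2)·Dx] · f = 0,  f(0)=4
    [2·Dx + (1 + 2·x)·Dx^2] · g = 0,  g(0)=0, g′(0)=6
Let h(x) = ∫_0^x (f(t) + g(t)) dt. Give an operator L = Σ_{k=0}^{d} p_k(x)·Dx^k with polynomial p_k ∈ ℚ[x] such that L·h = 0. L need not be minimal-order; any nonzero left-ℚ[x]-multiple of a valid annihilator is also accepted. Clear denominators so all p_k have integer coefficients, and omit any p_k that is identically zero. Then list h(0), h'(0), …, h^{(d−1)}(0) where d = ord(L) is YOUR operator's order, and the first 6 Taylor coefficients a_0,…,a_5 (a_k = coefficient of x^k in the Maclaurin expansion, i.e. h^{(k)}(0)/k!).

L = (34 + 92·x + 116·x^2 + 48·x^3 + 24·x^4)·Dx^2 + (5 + 60·x + 170·x^2 + 180·x^3 + 100·x^4 + 40·x^5)·Dx^3 + (-3 - 11·x - 5·x^2 + 20·x^3 + 30·x^4 + 24·x^5 + 8·x^6)·Dx^4  (order 4).
h: a_k = 0, 4, 5, 2/3, 5, 8/5, …
ICs: h(0) = 0, h′(0) = 4, h′′(0) = 10, h′′′(0) = 4.

f: a_k = 4, 4, 8, 12, 20, 32, …
g: a_k = 0, 6, -6, 8, -12, 96/5, …
h₀=f+g: left-lcm gives L₀, ord ≤ 3.
h=∫h₀ ⇒ L = L₀·Dx.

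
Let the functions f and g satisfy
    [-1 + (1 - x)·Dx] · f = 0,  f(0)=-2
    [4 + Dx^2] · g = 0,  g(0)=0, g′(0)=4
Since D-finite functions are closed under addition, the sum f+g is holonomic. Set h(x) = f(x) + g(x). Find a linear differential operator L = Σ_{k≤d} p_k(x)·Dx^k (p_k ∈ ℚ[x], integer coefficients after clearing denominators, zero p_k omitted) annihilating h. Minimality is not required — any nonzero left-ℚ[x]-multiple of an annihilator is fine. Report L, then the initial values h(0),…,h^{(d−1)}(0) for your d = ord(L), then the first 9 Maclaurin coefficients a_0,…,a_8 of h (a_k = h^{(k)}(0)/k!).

L = (20 - 16·x + 8·x^2) + (-12 + 28·x - 24·x^2 + 8·x^3)·Dx + (5 - 4·x + 2·x^2)·Dx^2 + (-3 + 7·x - 6·x^2 + 2·x^3)·Dx^3  (order 3).
h: a_k = -2, 2, -2, -14/3, -2, -22/15, -2, -646/315, -2, …
ICs: h(0) = -2, h′(0) = 2, h′′(0) = -4.

f: a_k = -2, -2, -2, -2, -2, -2, -2, -2, -2, …
g: a_k = 0, 4, 0, -8/3, 0, 8/15, 0, -16/315, 0, …
Sum ⇒ L₀ = lclm(L_f,L_g) in ℚ(x)⟨Dx⟩.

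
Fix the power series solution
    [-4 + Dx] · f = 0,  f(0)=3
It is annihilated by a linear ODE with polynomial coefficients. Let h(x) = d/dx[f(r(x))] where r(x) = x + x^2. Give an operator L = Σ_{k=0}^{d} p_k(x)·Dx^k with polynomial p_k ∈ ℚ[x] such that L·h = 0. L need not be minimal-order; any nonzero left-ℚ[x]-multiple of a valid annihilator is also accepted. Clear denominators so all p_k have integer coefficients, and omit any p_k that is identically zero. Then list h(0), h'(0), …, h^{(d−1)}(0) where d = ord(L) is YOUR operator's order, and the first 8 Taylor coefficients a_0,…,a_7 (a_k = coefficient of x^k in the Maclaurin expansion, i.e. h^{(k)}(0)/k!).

L = (6 + 16·x + 16·x^2) + (-1 - 2·x)·Dx  (order 1).
h: a_k = 12, 72, 240, 608, 1248, 11072/5, 52096/15, 34560/7, …
ICs: h(0) = 12.

f: a_k = 3, 12, 24, 32, 32, 128/5, 256/15, 1024/105, …
Substitute x→r, Dx→(1/r')Dx; clear ⇒ L₀.
h=h₀': d/dx-closure on L₀ ⇒ L.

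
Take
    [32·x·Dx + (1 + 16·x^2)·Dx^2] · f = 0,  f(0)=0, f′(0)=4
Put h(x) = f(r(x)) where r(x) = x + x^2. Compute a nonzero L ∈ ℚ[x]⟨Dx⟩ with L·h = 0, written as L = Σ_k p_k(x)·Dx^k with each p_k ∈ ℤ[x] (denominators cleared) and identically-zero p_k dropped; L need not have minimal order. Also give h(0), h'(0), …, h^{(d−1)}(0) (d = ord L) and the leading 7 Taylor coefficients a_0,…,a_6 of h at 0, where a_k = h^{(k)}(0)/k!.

L = (-2 + 32·x + 128·x^2 + 192·x^3 + 96·x^4)·Dx + (1 + 2·x + 16·x^2 + 64·x^3 + 80·x^4 + 32·x^5)·Dx^2  (order 2).
h: a_k = 0, 4, 4, -64/3, -64, 704/5, 3008/3, …
ICs: h(0) = 0, h′(0) = 4.

f: a_k = 0, 4, 0, -64/3, 0, 1024/5, 0, …
Substitute x→r, Dx→(1/r')Dx; clear ⇒ L₀.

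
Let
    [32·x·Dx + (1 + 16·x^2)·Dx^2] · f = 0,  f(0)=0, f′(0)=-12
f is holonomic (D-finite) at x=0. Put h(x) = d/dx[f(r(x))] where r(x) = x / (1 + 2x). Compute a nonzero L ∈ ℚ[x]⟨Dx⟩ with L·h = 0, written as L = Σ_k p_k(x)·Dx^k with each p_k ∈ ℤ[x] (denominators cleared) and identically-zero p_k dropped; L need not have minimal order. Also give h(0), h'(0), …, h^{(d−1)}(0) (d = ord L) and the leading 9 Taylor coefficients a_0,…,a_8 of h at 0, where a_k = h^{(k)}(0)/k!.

f: a_k = 0, -12, 0, 64, 0, -3072/5, 0, 49152/7, 0, …
L₀ from L_f via x↦r, Dx↦r'^{-1}Dx.
Differentiate: ansatz ord ≤ ord L₀ ⇒ L.
L = (4 + 40·x) + (1 + 4·x + 20·x^2)·Dx  (order 1).
h: a_k = -12, 48, 48, -1152, 3648, 8448, -106752, 258048, 1102848, …
ICs: h(0) = -12.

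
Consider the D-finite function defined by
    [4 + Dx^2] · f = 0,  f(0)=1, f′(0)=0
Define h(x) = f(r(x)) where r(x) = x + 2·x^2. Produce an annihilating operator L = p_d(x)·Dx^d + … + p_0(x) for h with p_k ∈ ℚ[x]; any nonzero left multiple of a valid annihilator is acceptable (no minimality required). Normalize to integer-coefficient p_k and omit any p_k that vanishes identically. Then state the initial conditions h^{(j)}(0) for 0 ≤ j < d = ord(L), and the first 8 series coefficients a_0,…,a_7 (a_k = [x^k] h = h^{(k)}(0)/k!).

f: a_k = 1, 0, -2, 0, 2/3, 0, -4/45, 0, …
h₀=f(r): pull back L_f along r ⇒ L₀.
L = (4 + 48·x + 192·x^2 + 256·x^3) - 4·Dx + (1 + 4·x)·Dx^2  (order 2).
h: a_k = 1, 0, -2, -8, -22/3, 16/3, 716/45, 304/15, …
ICs: h(0) = 1, h′(0) = 0.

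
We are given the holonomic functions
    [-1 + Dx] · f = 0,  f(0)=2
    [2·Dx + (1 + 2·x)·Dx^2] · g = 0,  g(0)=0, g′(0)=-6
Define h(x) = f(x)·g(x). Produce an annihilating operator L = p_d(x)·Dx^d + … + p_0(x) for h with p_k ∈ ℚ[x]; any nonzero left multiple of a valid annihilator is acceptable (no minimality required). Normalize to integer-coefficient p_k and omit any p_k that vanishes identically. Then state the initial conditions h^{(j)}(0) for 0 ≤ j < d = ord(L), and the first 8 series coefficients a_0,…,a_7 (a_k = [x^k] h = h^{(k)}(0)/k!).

f: a_k = 2, 2, 1, 1/3, 1/12, 1/60, 1/360, 1/2520, …
g: a_k = 0, -6, 6, -8, 12, -96/5, 32, -384/7, …
h₀=f·g: eliminate ⇒ L₀, order ≤ 1·2.
L = (-1 + 2·x) - 4·x·Dx + (1 + 2·x)·Dx^2  (order 2).
h: a_k = 0, -12, 0, -10, 12, -209/10, 106/3, -25829/420, …
ICs: h(0) = 0, h′(0) = -12.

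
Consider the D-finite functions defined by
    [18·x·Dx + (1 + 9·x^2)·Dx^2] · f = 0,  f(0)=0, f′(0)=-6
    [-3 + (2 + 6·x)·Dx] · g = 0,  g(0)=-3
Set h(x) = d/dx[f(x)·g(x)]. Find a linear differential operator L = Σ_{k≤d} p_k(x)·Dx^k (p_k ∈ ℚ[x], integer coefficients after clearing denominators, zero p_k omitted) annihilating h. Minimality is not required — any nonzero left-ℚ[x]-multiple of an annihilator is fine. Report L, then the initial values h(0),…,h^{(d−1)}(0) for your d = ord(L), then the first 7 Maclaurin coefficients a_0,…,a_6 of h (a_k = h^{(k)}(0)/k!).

f: a_k = 0, -6, 0, 18, 0, -486/5, 0, …
g: a_k = -3, -9/2, 27/8, -81/16, 1215/128, -5103/256, 45927/1024, …
f·g: L₀ = L_f ⊗_s L_g, ord ≤ 2·1.
Differentiate: ansatz ord ≤ ord L₀ ⇒ L.
L = (15 + 360·x + 54·x^2 - 1944·x^3 - 729·x^4) + (28 + 252·x + 648·x^2 - 1512·x^3 - 6804·x^4 - 2916·x^5)·Dx + (4 + 8·x - 36·x^2 - 144·x^3 - 756·x^4 - 1944·x^5 - 972·x^6)·Dx^2  (order 2).
h: a_k = 18, 54, -891/4, -405/2, 94527/64, 894483/320, -41231511/2560, …
ICs: h(0) = 18, h′(0) = 54.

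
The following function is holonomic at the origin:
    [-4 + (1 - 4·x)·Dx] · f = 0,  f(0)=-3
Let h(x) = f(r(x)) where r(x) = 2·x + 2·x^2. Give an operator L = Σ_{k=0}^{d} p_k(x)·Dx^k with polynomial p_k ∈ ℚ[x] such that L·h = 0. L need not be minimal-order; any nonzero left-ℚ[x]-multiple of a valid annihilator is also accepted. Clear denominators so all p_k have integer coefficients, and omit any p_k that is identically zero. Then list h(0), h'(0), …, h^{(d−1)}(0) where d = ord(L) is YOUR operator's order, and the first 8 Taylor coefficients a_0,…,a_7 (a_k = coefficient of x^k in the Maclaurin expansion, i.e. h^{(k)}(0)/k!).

L = (8 + 16·x) + (-1 + 8·x + 8·x^2)·Dx  (order 1).
h: a_k = -3, -24, -216, -1920, -17088, -152064, -1353216, -12042240, …
ICs: h(0) = -3.

f: a_k = -3, -12, -48, -192, -768, -3072, -12288, -49152, …
h₀=f(r): pull back L_f along r ⇒ L₀.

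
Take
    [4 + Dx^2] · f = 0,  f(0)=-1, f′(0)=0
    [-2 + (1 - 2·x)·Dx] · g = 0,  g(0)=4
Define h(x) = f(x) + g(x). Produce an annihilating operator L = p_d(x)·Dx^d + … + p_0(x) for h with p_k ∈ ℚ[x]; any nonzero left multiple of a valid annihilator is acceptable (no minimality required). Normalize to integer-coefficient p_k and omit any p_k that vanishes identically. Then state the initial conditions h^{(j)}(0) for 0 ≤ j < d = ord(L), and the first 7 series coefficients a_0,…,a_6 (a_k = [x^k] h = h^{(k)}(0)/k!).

L = (-56 + 32·x - 32·x^2) + (12 - 40·x + 48·x^2 - 32·x^3)·Dx + (-14 + 8·x - 8·x^2)·Dx^2 + (3 - 10·x + 12·x^2 - 8·x^3)·Dx^3  (order 3).
h: a_k = 3, 8, 18, 32, 190/3, 128, 11524/45, …
ICs: h(0) = 3, h′(0) = 8, h′′(0) = 36.

f: a_k = -1, 0, 2, 0, -2/3, 0, 4/45, …
g: a_k = 4, 8, 16, 32, 64, 128, 256, …
Weyl lclm of L_f,L_g ⇒ L₀ (ord ≤ 3).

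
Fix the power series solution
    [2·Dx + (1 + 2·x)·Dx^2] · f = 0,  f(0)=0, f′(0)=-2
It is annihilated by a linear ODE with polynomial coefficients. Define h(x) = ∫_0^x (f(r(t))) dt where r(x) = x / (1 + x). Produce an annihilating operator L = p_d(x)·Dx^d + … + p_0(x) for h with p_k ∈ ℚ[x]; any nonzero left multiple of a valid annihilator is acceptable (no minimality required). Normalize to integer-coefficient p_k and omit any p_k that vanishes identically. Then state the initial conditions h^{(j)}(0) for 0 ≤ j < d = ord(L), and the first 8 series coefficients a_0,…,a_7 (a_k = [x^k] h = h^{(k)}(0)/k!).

f: a_k = 0, -2, 2, -8/3, 4, -32/5, 32/3, -128/7, …
L₀ from L_f via x↦r, Dx↦r'^{-1}Dx.
h=∫h₀ ⇒ L = L₀·Dx.
L = (4 + 6·x)·Dx^2 + (1 + 4·x + 3·x^2)·Dx^3  (order 3).
h: a_k = 0, 0, -1, 4/3, -13/6, 4, -121/15, 52/3, …
ICs: h(0) = 0, h′(0) = 0, h′′(0) = -2.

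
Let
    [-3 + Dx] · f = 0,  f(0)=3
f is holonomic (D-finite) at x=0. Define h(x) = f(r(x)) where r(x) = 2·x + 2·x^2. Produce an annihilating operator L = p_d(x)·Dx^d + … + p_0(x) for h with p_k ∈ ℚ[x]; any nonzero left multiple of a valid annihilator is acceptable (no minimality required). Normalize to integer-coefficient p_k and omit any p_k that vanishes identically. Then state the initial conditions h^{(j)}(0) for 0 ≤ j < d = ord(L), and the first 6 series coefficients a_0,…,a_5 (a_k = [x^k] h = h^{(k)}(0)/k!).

L = (-6 - 12·x) + Dx  (order 1).
h: a_k = 3, 18, 72, 216, 540, 5832/5, …
ICs: h(0) = 3.

f: a_k = 3, 9, 27/2, 27/2, 81/8, 243/40, …
Substitute x→r, Dx→(1/r')Dx; clear ⇒ L₀.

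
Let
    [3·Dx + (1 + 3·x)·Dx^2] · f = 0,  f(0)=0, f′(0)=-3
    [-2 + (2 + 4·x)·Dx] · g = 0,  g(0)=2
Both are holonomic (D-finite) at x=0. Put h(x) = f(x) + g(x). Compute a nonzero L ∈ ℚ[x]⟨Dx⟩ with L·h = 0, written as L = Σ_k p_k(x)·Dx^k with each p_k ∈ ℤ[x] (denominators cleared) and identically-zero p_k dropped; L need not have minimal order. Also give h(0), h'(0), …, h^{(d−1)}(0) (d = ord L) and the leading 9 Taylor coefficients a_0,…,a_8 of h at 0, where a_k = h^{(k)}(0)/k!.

f: a_k = 0, -3, 9/2, -9, 81/4, -243/5, 243/2, -2187/7, 6561/8, …
g: a_k = 2, 2, -1, 1, -5/4, 7/4, -21/8, 33/8, -429/64, …
Weyl lclm of L_f,L_g ⇒ L₀ (ord ≤ 3).
L = (18 + 18·x)·Dx + (30 + 108·x + 90·x^2)·Dx^2 + (4 + 26·x + 54·x^2 + 36·x^3)·Dx^3  (order 3).
h: a_k = 2, -1, 7/2, -8, 19, -937/20, 951/8, -17265/56, 52059/64, …
ICs: h(0) = 2, h′(0) = -1, h′′(0) = 7.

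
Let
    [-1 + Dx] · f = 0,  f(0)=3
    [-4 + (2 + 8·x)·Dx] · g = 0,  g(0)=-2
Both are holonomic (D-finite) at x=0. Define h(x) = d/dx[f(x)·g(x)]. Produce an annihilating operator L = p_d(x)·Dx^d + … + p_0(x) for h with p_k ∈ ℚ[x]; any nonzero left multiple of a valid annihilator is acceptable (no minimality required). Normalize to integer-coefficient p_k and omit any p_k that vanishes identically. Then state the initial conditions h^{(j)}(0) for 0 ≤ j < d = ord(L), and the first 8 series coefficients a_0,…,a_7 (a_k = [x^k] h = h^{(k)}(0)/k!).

f: a_k = 3, 3, 3/2, 1/2, 1/8, 1/40, 1/240, 1/1680, …
g: a_k = -2, -4, 4, -8, 20, -56, 168, -528, …
L₀ := L_f ⊗_s L_g (sym. prod.), ord ≤ 1.
Differentiate: ansatz ord ≤ ord L₀ ⇒ L.
L = (1 + 24·x + 16·x^2) + (-3 - 16·x - 16·x^2)·Dx  (order 1).
h: a_k = -18, -6, -57, 159, -2371/4, 43487/20, -323377/40, 25470911/840, …
ICs: h(0) = -18.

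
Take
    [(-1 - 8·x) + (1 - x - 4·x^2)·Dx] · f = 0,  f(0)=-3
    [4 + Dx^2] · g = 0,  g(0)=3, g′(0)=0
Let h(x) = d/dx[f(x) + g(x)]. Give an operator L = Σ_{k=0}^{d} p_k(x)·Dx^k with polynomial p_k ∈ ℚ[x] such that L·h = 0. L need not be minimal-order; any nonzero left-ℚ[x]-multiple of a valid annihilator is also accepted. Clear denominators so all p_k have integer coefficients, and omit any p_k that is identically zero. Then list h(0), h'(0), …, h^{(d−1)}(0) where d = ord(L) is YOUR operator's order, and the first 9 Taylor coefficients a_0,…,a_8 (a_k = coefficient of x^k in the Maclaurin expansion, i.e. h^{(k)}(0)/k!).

L = (1472 + 8672·x + 38224·x^2 + 28480·x^3 + 58880·x^4 + 9216·x^5 + 12288·x^6) + (-116 - 892·x + 504·x^2 + 2312·x^3 + 5920·x^4 + 10368·x^5 + 3584·x^6 + 4096·x^7)·Dx + (368 + 2168·x + 9556·x^2 + 7120·x^3 + 14720·x^4 + 2304·x^5 + 3072·x^6)·Dx^2 + (-29 - 223·x + 126·x^2 + 578·x^3 + 1480·x^4 + 2592·x^5 + 896·x^6 + 1024·x^7)·Dx^3  (order 3).
h: a_k = -3, -42, -81, -340, -975, -16298/5, -9261, -2935784/105, -79083, …
ICs: h(0) = -3, h′(0) = -42, h′′(0) = -162.

f: a_k = -3, -3, -15, -27, -87, -195, -543, -1323, -3495, …
g: a_k = 3, 0, -6, 0, 2, 0, -4/15, 0, 2/105, …
Sum ⇒ L₀ = lclm(L_f,L_g) in ℚ(x)⟨Dx⟩.
h₀' ⇒ L via d/dx closure of L₀.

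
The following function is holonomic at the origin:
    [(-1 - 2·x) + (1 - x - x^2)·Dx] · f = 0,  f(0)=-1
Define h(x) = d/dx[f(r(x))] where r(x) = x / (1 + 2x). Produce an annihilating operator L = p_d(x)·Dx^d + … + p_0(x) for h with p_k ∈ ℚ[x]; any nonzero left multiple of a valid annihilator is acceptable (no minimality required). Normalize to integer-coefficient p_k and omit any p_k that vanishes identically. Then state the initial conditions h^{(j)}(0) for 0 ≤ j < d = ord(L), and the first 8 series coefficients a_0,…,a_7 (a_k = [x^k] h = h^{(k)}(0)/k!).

f: a_k = -1, -1, -2, -3, -5, -8, -13, -21, …
h₀=f(r): pull back L_f along r ⇒ L₀.
h=h₀': d/dx-closure on L₀ ⇒ L.
L = (-6·x - 18·x^2 - 16·x^3) + (-1 - 9·x - 27·x^2 - 30·x^3 - 8·x^4)·Dx  (order 1).
h: a_k = -1, 0, 3, -12, 40, -126, 385, -1152, …
ICs: h(0) = -1.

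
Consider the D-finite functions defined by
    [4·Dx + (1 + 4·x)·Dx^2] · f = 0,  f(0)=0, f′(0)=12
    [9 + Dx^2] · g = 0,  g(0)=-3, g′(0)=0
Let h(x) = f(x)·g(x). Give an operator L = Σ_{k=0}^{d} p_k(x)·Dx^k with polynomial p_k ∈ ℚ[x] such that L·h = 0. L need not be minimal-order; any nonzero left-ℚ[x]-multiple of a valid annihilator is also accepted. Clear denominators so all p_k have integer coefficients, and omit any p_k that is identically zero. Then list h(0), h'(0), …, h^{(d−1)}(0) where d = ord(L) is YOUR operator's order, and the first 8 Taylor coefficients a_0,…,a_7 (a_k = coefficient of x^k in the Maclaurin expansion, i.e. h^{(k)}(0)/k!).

L = (-2043 - 1296·x + 44064·x^2 + 186624·x^3 + 186624·x^4) + (72 + 5472·x + 31104·x^2 + 41472·x^3)·Dx + (-182 + 864·x + 12096·x^2 + 41472·x^3 + 41472·x^4)·Dx^2 + (8 + 608·x + 3456·x^2 + 4608·x^3)·Dx^3 + (5 + 112·x + 800·x^2 + 2304·x^3 + 2304·x^4)·Dx^4  (order 4).
h: a_k = 0, -36, 72, -30, 252, -11007/10, 3795, -1873521/140, …
ICs: h(0) = 0, h′(0) = -36, h′′(0) = 144, h′′′(0) = -180.

f: a_k = 0, 12, -24, 64, -192, 3072/5, -2048, 49152/7, …
g: a_k = -3, 0, 27/2, 0, -81/8, 0, 243/80, 0, …
Product ⇒ symmetric product L₀, ord ≤ 4.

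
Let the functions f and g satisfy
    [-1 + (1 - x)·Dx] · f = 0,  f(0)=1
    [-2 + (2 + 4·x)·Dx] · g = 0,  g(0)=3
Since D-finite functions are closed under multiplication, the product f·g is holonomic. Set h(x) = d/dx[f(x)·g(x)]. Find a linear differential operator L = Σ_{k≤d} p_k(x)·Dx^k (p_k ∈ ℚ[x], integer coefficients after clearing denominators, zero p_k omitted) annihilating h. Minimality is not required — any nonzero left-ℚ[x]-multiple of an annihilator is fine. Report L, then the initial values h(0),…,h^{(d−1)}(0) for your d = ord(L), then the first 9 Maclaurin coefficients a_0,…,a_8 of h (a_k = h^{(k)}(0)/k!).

f: a_k = 1, 1, 1, 1, 1, 1, 1, 1, 1, …
g: a_k = 3, 3, -3/2, 3/2, -15/8, 21/8, -63/16, 99/16, -1287/128, …
f·g: L₀ = L_f ⊗_s L_g, ord ≤ 1·1.
h₀' ⇒ L via d/dx closure of L₀.
L = (3 + 12·x + 3·x^2) + (-2 - 3·x + 3·x^2 + 2·x^3)·Dx  (order 1).
h: a_k = 6, 9, 18, 33/2, 135/4, 135/8, 63, -135/16, 9045/64, …
ICs: h(0) = 6.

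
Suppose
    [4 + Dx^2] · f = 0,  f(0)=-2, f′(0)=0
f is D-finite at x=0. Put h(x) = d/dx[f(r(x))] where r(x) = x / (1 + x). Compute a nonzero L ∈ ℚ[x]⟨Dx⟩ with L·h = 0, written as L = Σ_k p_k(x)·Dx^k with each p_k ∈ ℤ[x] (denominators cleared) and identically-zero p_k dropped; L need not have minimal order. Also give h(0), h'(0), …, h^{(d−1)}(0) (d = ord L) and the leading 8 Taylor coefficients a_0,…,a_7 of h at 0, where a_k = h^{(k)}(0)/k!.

f: a_k = -2, 0, 4, 0, -4/3, 0, 8/45, 0, …
Substitute x→r, Dx→(1/r')Dx; clear ⇒ L₀.
h₀' ⇒ L via d/dx closure of L₀.
L = (10 + 12·x + 6·x^2) + (6 + 18·x + 18·x^2 + 6·x^3)·Dx + (1 + 4·x + 6·x^2 + 4·x^3 + x^4)·Dx^2  (order 2).
h: a_k = 0, 8, -24, 128/3, -160/3, 616/15, 56/5, -37664/315, …
ICs: h(0) = 0, h′(0) = 8.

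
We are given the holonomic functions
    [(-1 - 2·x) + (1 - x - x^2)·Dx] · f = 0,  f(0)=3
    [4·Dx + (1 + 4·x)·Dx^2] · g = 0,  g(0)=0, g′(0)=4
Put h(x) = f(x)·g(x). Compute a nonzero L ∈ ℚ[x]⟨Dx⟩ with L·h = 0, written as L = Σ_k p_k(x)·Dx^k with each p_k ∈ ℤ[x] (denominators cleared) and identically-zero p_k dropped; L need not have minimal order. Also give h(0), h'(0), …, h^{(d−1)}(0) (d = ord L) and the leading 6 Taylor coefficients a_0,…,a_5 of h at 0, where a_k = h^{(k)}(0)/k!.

L = (6 + 16·x) + (-2 + 16·x + 20·x^2)·Dx + (-1 - 3·x + 5·x^2 + 4·x^3)·Dx^2  (order 2).
h: a_k = 0, 12, -12, 64, -140, 2692/5, …
ICs: h(0) = 0, h′(0) = 12.

f: a_k = 3, 3, 6, 9, 15, 24, …
g: a_k = 0, 4, -8, 64/3, -64, 1024/5, …
h₀=f·g: eliminate ⇒ L₀, order ≤ 1·2.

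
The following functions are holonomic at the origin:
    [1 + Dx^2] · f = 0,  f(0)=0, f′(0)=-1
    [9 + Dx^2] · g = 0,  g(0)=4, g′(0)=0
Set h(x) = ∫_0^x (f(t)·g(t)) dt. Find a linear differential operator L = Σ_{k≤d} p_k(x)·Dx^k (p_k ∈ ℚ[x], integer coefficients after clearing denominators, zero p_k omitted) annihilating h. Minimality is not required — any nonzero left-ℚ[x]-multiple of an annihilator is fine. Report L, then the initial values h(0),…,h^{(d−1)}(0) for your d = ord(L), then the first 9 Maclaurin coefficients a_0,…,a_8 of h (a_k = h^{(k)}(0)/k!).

L = 64·Dx + 20·Dx^3 + Dx^5  (order 5).
h: a_k = 0, 0, -2, 0, 14/3, 0, -124/45, 0, 254/315, …
ICs: h(0) = 0, h′(0) = 0, h′′(0) = -4, h′′′(0) = 0, h′′′′(0) = 112.

f: a_k = 0, -1, 0, 1/6, 0, -1/120, 0, 1/5040, 0, …
g: a_k = 4, 0, -18, 0, 27/2, 0, -81/20, 0, 729/1120, …
Sym-product of L_f,L_g gives L₀ (≤ ord 4).
h=∫h₀ ⇒ L = L₀·Dx.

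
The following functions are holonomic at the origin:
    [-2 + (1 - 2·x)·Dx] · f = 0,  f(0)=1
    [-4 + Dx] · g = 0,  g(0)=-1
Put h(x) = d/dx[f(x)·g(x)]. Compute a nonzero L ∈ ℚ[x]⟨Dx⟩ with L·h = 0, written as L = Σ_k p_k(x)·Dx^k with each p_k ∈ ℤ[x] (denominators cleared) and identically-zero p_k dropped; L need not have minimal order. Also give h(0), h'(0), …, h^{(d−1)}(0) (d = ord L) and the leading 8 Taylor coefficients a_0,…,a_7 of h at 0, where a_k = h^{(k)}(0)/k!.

L = (20 - 48·x + 32·x^2) + (-3 + 10·x - 8·x^2)·Dx  (order 1).
h: a_k = -6, -40, -152, -448, -3488/3, -42368/15, -19840/3, -4765696/315, …
ICs: h(0) = -6.

f: a_k = 1, 2, 4, 8, 16, 32, 64, 128, …
g: a_k = -1, -4, -8, -32/3, -32/3, -128/15, -256/45, -1024/315, …
h₀=f·g: eliminate ⇒ L₀, order ≤ 1·1.
Derive L from L₀ (diff closure).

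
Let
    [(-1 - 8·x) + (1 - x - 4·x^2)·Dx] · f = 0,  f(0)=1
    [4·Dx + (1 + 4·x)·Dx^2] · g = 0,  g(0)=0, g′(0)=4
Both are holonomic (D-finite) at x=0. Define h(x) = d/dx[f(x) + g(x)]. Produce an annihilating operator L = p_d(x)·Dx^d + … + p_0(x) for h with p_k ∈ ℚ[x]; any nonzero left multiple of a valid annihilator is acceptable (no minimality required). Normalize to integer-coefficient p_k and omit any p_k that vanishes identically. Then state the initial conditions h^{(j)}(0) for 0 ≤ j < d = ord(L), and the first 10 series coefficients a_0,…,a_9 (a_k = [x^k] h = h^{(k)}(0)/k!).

f: a_k = 1, 1, 5, 9, 29, 65, 181, 441, 1165, 2929, …
g: a_k = 0, 4, -8, 64/3, -64, 1024/5, -2048/3, 16384/7, -8192, 262144/9, …
f+g: L₀ = lclm(L_f,L_g), ord ≤ 1+2.
Derive L from L₀ (diff closure).
L = (268 + 1616·x + 5504·x^2 + 4608·x^3 + 6144·x^4) + (11 + 360·x + 3008·x^2 + 7680·x^3 + 9472·x^4 + 10240·x^5)·Dx + (-7 - 67·x - 154·x^2 + 136·x^3 + 928·x^4 + 2176·x^5 + 2048·x^6)·Dx^2  (order 2).
h: a_k = 5, -6, 91, -140, 1349, -3010, 19471, -56216, 288505, -972686, …
ICs: h(0) = 5, h′(0) = -6.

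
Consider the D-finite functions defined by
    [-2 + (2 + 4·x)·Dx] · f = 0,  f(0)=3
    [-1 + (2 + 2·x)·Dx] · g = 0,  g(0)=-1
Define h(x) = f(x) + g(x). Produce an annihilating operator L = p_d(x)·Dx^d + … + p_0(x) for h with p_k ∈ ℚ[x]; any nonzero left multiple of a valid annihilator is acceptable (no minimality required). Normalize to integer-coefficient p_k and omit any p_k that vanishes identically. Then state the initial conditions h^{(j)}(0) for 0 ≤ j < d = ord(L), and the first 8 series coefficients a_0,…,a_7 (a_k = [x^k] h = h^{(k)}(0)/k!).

L = -1 + (3 + 4·x)·Dx + (2 + 6·x + 4·x^2)·Dx^2  (order 2).
h: a_k = 2, 5/2, -11/8, 23/16, -235/128, 665/256, -4011/1024, 12639/2048, …
ICs: h(0) = 2, h′(0) = 5/2.

f: a_k = 3, 3, -3/2, 3/2, -15/8, 21/8, -63/16, 99/16, …
g: a_k = -1, -1/2, 1/8, -1/16, 5/128, -7/256, 21/1024, -33/2048, …
L₀ := lclm(L_f,L_g); ord L₀ ≤ 1+1.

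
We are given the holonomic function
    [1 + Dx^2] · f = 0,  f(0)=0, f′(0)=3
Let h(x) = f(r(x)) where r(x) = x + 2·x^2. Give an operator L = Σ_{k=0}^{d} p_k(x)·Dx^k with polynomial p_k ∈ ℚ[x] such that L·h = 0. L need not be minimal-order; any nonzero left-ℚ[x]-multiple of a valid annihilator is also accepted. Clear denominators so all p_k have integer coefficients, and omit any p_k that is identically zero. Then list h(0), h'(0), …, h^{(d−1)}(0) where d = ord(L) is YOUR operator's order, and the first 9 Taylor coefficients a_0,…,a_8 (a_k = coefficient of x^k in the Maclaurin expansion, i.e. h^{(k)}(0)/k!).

L = (1 + 12·x + 48·x^2 + 64·x^3) - 4·Dx + (1 + 4·x)·Dx^2  (order 2).
h: a_k = 0, 3, 6, -1/2, -3, -239/40, -15/4, 1679/1680, 239/120, …
ICs: h(0) = 0, h′(0) = 3.

f: a_k = 0, 3, 0, -1/2, 0, 1/40, 0, -1/1680, 0, …
f∘r: x↦r, Dx↦Dx/r' in L_f ⇒ L₀.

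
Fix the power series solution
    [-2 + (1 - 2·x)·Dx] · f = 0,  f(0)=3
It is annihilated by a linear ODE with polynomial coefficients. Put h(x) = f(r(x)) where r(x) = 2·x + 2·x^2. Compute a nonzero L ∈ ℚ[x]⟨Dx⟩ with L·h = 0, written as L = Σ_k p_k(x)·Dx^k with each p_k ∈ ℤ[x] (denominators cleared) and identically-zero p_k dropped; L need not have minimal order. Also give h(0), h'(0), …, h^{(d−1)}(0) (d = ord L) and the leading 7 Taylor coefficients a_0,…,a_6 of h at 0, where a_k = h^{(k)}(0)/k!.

f: a_k = 3, 6, 12, 24, 48, 96, 192, …
f∘r: x↦r, Dx↦Dx/r' in L_f ⇒ L₀.
L = (4 + 8·x) + (-1 + 4·x + 4·x^2)·Dx  (order 1).
h: a_k = 3, 12, 60, 288, 1392, 6720, 32448, …
ICs: h(0) = 3.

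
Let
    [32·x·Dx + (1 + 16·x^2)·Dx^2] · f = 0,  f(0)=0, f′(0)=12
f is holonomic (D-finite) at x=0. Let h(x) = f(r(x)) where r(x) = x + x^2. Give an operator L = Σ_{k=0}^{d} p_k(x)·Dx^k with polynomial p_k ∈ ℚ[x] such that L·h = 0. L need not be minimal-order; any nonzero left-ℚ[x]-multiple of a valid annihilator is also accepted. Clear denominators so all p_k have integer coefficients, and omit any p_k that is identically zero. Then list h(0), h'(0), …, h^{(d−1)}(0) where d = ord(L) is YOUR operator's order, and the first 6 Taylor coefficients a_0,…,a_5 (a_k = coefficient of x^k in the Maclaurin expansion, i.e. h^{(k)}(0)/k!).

L = (-2 + 32·x + 128·x^2 + 192·x^3 + 96·x^4)·Dx + (1 + 2·x + 16·x^2 + 64·x^3 + 80·x^4 + 32·x^5)·Dx^2  (order 2).
h: a_k = 0, 12, 12, -64, -192, 2112/5, …
ICs: h(0) = 0, h′(0) = 12.

f: a_k = 0, 12, 0, -64, 0, 3072/5, …
Substitute x→r, Dx→(1/r')Dx; clear ⇒ L₀.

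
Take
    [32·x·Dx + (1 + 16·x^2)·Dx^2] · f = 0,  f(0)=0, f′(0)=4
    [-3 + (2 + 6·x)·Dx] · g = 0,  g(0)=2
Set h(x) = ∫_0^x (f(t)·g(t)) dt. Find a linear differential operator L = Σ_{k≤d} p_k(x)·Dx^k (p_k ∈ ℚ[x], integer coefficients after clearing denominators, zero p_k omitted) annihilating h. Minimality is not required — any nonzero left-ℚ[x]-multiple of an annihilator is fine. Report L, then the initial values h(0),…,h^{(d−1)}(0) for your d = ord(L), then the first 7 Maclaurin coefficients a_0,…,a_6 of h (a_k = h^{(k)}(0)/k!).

L = (27 - 192·x - 144·x^2)·Dx + (-12 + 92·x + 576·x^2 + 576·x^3)·Dx^2 + (4 + 24·x + 100·x^2 + 384·x^3 + 576·x^4)·Dx^3  (order 3).
h: a_k = 0, 0, 4, 4, -155/12, -101/10, 34583/480, …
ICs: h(0) = 0, h′(0) = 0, h′′(0) = 8.

f: a_k = 0, 4, 0, -64/3, 0, 1024/5, 0, …
g: a_k = 2, 3, -9/4, 27/8, -405/64, 1701/128, -15309/512, …
f·g: L₀ = L_f ⊗_s L_g, ord ≤ 2·1.
∫: right-multiply L₀ by Dx.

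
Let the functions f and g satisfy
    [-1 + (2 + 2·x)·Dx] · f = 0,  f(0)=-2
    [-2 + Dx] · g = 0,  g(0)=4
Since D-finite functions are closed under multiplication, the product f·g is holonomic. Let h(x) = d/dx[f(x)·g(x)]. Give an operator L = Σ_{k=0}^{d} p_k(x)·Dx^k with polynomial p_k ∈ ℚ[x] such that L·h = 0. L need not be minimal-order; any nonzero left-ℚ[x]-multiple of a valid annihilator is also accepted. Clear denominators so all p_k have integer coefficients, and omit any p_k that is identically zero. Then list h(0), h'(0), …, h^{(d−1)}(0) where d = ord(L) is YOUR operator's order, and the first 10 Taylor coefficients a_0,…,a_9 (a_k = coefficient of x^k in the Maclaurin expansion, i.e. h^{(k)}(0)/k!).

f: a_k = -2, -1, 1/4, -1/8, 5/64, -7/128, 21/512, -33/1024, 429/16384, -715/32768, …
g: a_k = 4, 8, 8, 16/3, 8/3, 16/15, 16/45, 32/315, 8/315, 16/2835, …
Product ⇒ symmetric product L₀, ord ≤ 1.
Derive L from L₀ (diff closure).
L = (23 + 40·x + 16·x^2) + (-10 - 18·x - 8·x^2)·Dx  (order 1).
h: a_k = -20, -46, -103/2, -449/12, -1949/96, -1643/192, -36047/11520, -135617/161280, -815221/2580480, 833449/46448640, …
ICs: h(0) = -20.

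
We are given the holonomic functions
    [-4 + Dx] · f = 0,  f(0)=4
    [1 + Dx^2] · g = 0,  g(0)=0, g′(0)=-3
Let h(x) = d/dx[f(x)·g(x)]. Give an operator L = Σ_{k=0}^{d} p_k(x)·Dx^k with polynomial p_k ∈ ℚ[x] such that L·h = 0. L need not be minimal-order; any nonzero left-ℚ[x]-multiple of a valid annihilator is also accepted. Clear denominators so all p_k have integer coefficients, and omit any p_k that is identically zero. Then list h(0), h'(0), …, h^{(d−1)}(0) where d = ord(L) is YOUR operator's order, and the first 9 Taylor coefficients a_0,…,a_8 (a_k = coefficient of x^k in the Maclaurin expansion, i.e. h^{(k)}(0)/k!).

f: a_k = 4, 16, 32, 128/3, 128/3, 512/15, 1024/45, 4096/315, 2048/315, …
g: a_k = 0, -3, 0, 1/2, 0, -1/40, 0, 1/1680, 0, …
Sym-product of L_f,L_g gives L₀ (≤ ord 2).
h₀' ⇒ L via d/dx closure of L₀.
L = 17 - 8·Dx + Dx^2  (order 2).
h: a_k = -12, -96, -282, -480, -1121/2, -2444/5, -20047/60, -184, -277441/3360, …
ICs: h(0) = -12, h′(0) = -96.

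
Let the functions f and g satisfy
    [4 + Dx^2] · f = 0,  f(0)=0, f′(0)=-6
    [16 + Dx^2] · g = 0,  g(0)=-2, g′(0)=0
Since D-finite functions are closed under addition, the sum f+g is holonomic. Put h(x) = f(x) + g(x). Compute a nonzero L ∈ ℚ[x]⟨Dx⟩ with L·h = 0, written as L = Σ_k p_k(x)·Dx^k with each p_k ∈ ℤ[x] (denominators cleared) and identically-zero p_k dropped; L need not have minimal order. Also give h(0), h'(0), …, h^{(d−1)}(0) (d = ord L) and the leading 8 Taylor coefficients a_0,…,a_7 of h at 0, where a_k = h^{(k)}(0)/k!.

L = 64 + 20·Dx^2 + Dx^4  (order 4).
h: a_k = -2, -6, 16, 4, -64/3, -4/5, 512/45, 8/105, …
ICs: h(0) = -2, h′(0) = -6, h′′(0) = 32, h′′′(0) = 24.

f: a_k = 0, -6, 0, 4, 0, -4/5, 0, 8/105, …
g: a_k = -2, 0, 16, 0, -64/3, 0, 512/45, 0, …
Weyl lclm of L_f,L_g ⇒ L₀ (ord ≤ 4).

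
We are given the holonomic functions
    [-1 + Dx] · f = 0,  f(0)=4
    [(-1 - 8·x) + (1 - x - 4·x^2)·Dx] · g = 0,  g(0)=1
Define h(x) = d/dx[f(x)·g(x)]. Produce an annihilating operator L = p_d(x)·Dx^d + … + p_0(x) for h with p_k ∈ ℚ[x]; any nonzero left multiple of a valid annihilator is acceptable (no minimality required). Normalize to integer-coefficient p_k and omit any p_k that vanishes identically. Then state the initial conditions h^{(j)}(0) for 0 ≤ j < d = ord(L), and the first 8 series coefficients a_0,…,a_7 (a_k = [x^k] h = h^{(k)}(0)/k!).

L = (13 + 36·x + 65·x^2 - 56·x^3 + 16·x^4) + (-2 - 5·x + 19·x^2 + 24·x^3 - 16·x^4)·Dx  (order 1).
h: a_k = 8, 52, 176, 1954/3, 5963/3, 188797/30, 831287/45, 68891713/1260, …
ICs: h(0) = 8.

f: a_k = 4, 4, 2, 2/3, 1/6, 1/30, 1/180, 1/1260, …
g: a_k = 1, 1, 5, 9, 29, 65, 181, 441, …
Sym-product of L_f,L_g gives L₀ (≤ ord 1).
Derive L from L₀ (diff closure).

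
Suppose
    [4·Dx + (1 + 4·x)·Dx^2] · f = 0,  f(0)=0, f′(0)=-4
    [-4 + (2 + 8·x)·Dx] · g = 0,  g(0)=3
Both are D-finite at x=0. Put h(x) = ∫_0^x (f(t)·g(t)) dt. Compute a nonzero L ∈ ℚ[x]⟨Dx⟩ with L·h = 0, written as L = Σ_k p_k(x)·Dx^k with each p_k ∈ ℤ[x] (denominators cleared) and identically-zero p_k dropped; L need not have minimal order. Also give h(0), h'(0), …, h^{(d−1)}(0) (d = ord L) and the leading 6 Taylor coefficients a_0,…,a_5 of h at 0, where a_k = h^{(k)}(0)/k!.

L = 4·Dx + (1 + 8·x + 16·x^2)·Dx^3  (order 3).
h: a_k = 0, 0, -6, 0, 2, -32/5, …
ICs: h(0) = 0, h′(0) = 0, h′′(0) = -12.

f: a_k = 0, -4, 8, -64/3, 64, -1024/5, …
g: a_k = 3, 6, -6, 12, -30, 84, …
f·g: L₀ = L_f ⊗_s L_g, ord ≤ 2·1.
h=∫h₀ ⇒ L = L₀·Dx.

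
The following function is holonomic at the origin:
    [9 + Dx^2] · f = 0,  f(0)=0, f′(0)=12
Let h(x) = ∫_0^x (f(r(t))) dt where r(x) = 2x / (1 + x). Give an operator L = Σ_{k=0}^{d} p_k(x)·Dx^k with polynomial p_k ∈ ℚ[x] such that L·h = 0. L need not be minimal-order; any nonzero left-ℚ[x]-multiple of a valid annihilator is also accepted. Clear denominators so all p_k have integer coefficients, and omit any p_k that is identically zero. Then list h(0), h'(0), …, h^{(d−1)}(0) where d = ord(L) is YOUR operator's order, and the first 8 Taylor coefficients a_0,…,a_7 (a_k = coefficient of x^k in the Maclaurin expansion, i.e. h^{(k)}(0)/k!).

f: a_k = 0, 12, 0, -18, 0, 81/10, 0, -243/140, …
Change of var in L_f (x↦r) gives L₀.
∫: right-multiply L₀ by Dx.
L = 36·Dx + (2 + 6·x + 6·x^2 + 2·x^3)·Dx^2 + (1 + 4·x + 6·x^2 + 4·x^3 + x^4)·Dx^3  (order 3).
h: a_k = 0, 0, 12, -8, -30, 408/5, -484/5, 120/7, …
ICs: h(0) = 0, h′(0) = 0, h′′(0) = 24.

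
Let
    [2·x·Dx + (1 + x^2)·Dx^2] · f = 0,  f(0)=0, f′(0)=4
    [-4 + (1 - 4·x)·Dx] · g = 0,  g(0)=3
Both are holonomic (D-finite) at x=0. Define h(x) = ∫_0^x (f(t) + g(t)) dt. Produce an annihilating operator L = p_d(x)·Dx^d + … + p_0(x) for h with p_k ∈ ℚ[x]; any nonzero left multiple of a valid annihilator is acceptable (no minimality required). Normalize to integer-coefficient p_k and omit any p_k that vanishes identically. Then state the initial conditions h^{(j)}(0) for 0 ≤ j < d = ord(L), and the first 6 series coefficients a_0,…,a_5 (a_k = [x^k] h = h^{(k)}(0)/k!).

L = (8 - 128·x - 24·x^2)·Dx^2 + (-49 + 8·x - 109·x^2 - 24·x^3)·Dx^3 + (4 - 15·x - 15·x^3 - 4·x^4)·Dx^4  (order 4).
h: a_k = 0, 3, 8, 16, 143/3, 768/5, …
ICs: h(0) = 0, h′(0) = 3, h′′(0) = 16, h′′′(0) = 96.

f: a_k = 0, 4, 0, -4/3, 0, 4/5, …
g: a_k = 3, 12, 48, 192, 768, 3072, …
Sum ⇒ L₀ = lclm(L_f,L_g) in ℚ(x)⟨Dx⟩.
h=∫h₀ ⇒ L = L₀·Dx.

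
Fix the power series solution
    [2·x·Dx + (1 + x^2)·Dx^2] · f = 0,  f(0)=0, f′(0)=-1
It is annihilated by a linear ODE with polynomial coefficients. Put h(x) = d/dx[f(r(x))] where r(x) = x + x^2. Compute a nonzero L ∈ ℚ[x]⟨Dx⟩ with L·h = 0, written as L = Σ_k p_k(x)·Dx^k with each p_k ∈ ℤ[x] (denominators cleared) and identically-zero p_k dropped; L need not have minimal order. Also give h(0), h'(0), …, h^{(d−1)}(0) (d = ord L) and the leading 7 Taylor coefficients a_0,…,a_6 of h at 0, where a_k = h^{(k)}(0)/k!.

f: a_k = 0, -1, 0, 1/3, 0, -1/5, 0, …
f∘r: x↦r, Dx↦Dx/r' in L_f ⇒ L₀.
h₀' ⇒ L via d/dx closure of L₀.
L = (-2 + 2·x + 8·x^2 + 12·x^3 + 6·x^4) + (1 + 2·x + x^2 + 4·x^3 + 5·x^4 + 2·x^5)·Dx  (order 1).
h: a_k = -1, -2, 1, 4, 4, -4, -13, …
ICs: h(0) = -1.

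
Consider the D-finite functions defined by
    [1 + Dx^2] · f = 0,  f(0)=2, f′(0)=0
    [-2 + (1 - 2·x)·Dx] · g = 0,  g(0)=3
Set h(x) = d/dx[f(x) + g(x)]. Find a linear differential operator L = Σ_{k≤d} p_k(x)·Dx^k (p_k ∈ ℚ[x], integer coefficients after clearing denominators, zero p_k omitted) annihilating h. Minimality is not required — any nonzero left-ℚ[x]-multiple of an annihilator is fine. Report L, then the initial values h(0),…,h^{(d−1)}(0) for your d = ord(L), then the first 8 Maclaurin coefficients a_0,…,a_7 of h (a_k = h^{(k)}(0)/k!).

f: a_k = 2, 0, -1, 0, 1/12, 0, -1/360, 0, …
g: a_k = 3, 6, 12, 24, 48, 96, 192, 384, …
h₀=f+g: left-lcm gives L₀, ord ≤ 3.
h=h₀': d/dx-closure on L₀ ⇒ L.
L = (196 - 16·x + 16·x^2) + (-25 + 54·x - 12·x^2 + 8·x^3)·Dx + (196 - 16·x + 16·x^2)·Dx^2 + (-25 + 54·x - 12·x^2 + 8·x^3)·Dx^3  (order 3).
h: a_k = 6, 22, 72, 577/3, 480, 69119/60, 2688, 15482881/2520, …
ICs: h(0) = 6, h′(0) = 22, h′′(0) = 144.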